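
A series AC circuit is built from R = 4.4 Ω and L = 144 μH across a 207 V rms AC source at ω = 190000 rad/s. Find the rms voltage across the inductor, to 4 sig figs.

204.4 V

X_L = ωL = 27.36 Ω
Z = 4.400 + j27.36 Ω
|Z| = √(4.400² + 27.36²) = 27.71 Ω
I = V/|Z| = 7.470 A
V_L = I·|Z_L| = 7.470 × 27.36 = 204.4 V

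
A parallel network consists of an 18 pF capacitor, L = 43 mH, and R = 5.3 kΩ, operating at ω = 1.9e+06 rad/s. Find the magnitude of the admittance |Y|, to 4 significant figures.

190.0 μS

X_L = ωL = 81700 Ω
X_C = 1/(ωC) = 29240 Ω
Parallel: admittances add. Y = 1/R + 1/(jωL) + jωC
Y = (0.0001887 + j2.196e-05) S
|Y| = 0.0001900 S → |Z| = 1/|Y| = 5264 Ω, ∠Z = −∠Y = -6.639°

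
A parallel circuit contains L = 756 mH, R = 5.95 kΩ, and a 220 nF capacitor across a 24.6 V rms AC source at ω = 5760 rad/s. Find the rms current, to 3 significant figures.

25.9 mA

X_L = ωL = 4350 Ω
X_C = 1/(ωC) = 789 Ω
Parallel: admittances add. Y = 1/R + 1/(jωL) + jωC
Y = (0.000168 + j0.00104) S
|Y| = 0.00105 S → |Z| = 1/|Y| = 951 Ω, ∠Z = −∠Y = -80.8°
I = V/|Z| = 24.6/951 = 25.9 mA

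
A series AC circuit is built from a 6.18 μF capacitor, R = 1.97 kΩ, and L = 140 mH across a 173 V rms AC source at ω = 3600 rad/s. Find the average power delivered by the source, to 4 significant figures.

X_L = ωL = 504.0 Ω
X_C = 1/(ωC) = 44.95 Ω
Net reactance X = X_L − X_C = 459.1 Ω
Z = 1970 + j459.1 Ω
|Z| = √(1970² + 459.1²) = 2023 Ω
∠Z = arctan(459.1/1970) = 13.12°
I = V/|Z| = 85.53 mA
P = VI cos φ = 173 × 0.08553 × cos(13.12°) = 14.41 W

14.41 W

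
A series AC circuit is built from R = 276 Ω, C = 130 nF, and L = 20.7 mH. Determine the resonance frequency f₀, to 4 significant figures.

ω₀ = 1/√(LC) = 1/√(0.0207 × 1.3e-07) = 19280 rad/s
f₀ = ω₀/(2π) = 3.068 kHz

3.068 kHz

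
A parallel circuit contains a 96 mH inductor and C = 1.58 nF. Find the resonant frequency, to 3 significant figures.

ω₀ = 1/√(LC) = 1/√(0.096 × 1.58e-09) = 81200 rad/s
f₀ = ω₀/(2π) = 12.9 kHz

12.9 kHz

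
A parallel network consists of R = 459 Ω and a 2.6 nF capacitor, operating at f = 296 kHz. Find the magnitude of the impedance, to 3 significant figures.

189 Ω

ω = 2πf = 1.86e+06 rad/s
X_C = 1/(ωC) = 207 Ω
Parallel: admittances add. Y = 1/R + jωC
Y = (0.00218 + j0.00484) S
|Y| = 0.00530 S → |Z| = 1/|Y| = 189 Ω, ∠Z = −∠Y = -65.7°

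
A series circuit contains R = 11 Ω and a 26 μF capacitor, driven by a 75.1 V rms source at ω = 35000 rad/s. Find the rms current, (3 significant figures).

X_C = 1/(ωC) = 1.10 Ω
Z = 11.0 − j1.10 Ω
|Z| = √(11.0² + 1.10²) = 11.1 Ω
I = V/|Z| = 75.1/11.1 = 6.79 A

6.79 A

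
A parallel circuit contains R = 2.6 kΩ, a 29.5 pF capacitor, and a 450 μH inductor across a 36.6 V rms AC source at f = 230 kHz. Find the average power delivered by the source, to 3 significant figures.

ω = 2πf = 1.445e+06 rad/s
X_L = ωL = 650 Ω
X_C = 1/(ωC) = 23500 Ω
Parallel: admittances add. Y = 1/R + 1/(jωL) + jωC
Y = (0.000385 − j0.00150) S
|Y| = 0.00154 S → |Z| = 1/|Y| = 648 Ω, ∠Z = −∠Y = 75.6°
I = V/|Z| = 56.5 mA
P = VI cos φ = 36.6 × 0.0565 × cos(75.6°) = 515 mW

515 mW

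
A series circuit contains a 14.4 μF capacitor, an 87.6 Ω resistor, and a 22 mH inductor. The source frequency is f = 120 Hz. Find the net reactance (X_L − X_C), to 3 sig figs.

-75.5 Ω

ω = 2πf = 754.0 rad/s
X_L = ωL = 16.6 Ω
X_C = 1/(ωC) = 92.1 Ω
X = 16.6 − 92.1 = -75.5 Ω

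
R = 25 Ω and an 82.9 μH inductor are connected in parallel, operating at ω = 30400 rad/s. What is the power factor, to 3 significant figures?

0.100

X_L = ωL = 2.52 Ω
Parallel: admittances add. Y = 1/R + 1/(jωL)
Y = (0.0400 − j0.397) S
|Y| = 0.399 S → |Z| = 1/|Y| = 2.51 Ω, ∠Z = −∠Y = 84.2°
cos φ = cos(84.2°) = 0.100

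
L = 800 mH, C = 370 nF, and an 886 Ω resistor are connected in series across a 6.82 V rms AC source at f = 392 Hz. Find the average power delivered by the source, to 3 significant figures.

ω = 2πf = 2463 rad/s
X_L = ωL = 1970 Ω
X_C = 1/(ωC) = 1100 Ω
Net reactance X = X_L − X_C = 873 Ω
Z = 886 + j873 Ω
|Z| = √(886² + 873²) = 1240 Ω
∠Z = arctan(873/886) = 44.6°
I = V/|Z| = 5.48 mA
P = VI cos φ = 6.82 × 0.00548 × cos(44.6°) = 26.6 mW

26.6 mW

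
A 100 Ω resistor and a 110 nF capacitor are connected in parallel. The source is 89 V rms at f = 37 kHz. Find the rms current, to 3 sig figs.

2.44 A

ω = 2πf = 232500 rad/s
X_C = 1/(ωC) = 39.1 Ω
Parallel: admittances add. Y = 1/R + jωC
Y = (0.0100 + j0.0256) S
|Y| = 0.0275 S → |Z| = 1/|Y| = 36.4 Ω, ∠Z = −∠Y = -68.6°
I = V/|Z| = 89/36.4 = 2.44 A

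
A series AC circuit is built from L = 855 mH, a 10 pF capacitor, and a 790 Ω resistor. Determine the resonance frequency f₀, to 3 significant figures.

ω₀ = 1/√(LC) = 1/√(0.855 × 1e-11) = 342000 rad/s
f₀ = ω₀/(2π) = 54.4 kHz

54.4 kHz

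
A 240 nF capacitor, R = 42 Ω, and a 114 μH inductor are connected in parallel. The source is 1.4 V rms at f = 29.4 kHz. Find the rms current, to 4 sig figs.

33.62 mA

ω = 2πf = 184700 rad/s
X_L = ωL = 21.06 Ω
X_C = 1/(ωC) = 22.56 Ω
Parallel: admittances add. Y = 1/R + 1/(jωL) + jωC
Y = (0.02381 − j0.003152) S
|Y| = 0.02402 S → |Z| = 1/|Y| = 41.64 Ω, ∠Z = −∠Y = 7.541°
I = V/|Z| = 1.4/41.64 = 33.62 mA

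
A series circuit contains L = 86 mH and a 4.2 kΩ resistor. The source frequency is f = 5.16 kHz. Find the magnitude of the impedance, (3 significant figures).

ω = 2πf = 32420 rad/s
X_L = ωL = 2790 Ω
Z = 4200 + j2790 Ω
|Z| = √(4200² + 2790²) = 5040 Ω

5040 Ω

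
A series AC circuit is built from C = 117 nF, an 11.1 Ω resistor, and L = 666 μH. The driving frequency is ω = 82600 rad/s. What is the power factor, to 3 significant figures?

0.223

X_L = ωL = 55.0 Ω
X_C = 1/(ωC) = 103 Ω
Net reactance X = X_L − X_C = -48.5 Ω
Z = 11.1 − j48.5 Ω
|Z| = √(11.1² + 48.5²) = 49.7 Ω
∠Z = arctan(-48.5/11.1) = -77.1°
cos φ = cos(-77.1°) = 0.223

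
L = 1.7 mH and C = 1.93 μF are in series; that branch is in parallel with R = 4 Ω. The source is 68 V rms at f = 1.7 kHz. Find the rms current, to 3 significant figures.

17.1 A

ω = 2πf = 10680 rad/s
X_L = ωL = 18.2 Ω
X_C = 1/(ωC) = 48.5 Ω
Branch 1: Z₁ = R = 4.00 Ω
Branch 2 (series LC): Z₂ = j(X_L − X_C) = −j30.3 Ω
Parallel: Z = Z₁Z₂/(Z₁+Z₂), |Z| = 3.97 Ω, ∠Z = -7.51°
I = V/|Z| = 68/3.97 = 17.1 A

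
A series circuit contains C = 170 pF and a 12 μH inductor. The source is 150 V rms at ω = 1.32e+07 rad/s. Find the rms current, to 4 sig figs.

522.2 mA

X_L = ωL = 158.4 Ω
X_C = 1/(ωC) = 445.6 Ω
Net reactance X = X_L − X_C = -287.2 Ω
Z = − j287.2 Ω
|Z| = √(0² + 287.2²) = 287.2 Ω
I = V/|Z| = 150/287.2 = 522.2 mA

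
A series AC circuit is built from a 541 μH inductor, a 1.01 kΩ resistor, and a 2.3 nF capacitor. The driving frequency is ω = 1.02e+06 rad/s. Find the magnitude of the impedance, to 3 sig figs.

X_L = ωL = 552 Ω
X_C = 1/(ωC) = 426 Ω
Net reactance X = X_L − X_C = 126 Ω
Z = 1010 + j126 Ω
|Z| = √(1010² + 126²) = 1020 Ω

1020 Ω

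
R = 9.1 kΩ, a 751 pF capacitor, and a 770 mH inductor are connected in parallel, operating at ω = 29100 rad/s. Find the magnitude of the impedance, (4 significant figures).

8911 Ω

X_L = ωL = 22410 Ω
X_C = 1/(ωC) = 45760 Ω
Parallel: admittances add. Y = 1/R + 1/(jωL) + jωC
Y = (0.0001099 − j2.277e-05) S
|Y| = 0.0001122 S → |Z| = 1/|Y| = 8911 Ω, ∠Z = −∠Y = 11.71°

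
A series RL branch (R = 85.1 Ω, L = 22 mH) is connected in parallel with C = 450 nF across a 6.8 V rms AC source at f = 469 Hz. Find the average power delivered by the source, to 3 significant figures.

344 mW

ω = 2πf = 2947 rad/s
X_L = ωL = 64.8 Ω
X_C = 1/(ωC) = 754 Ω
Branch 1 (R+jX_L): Z₁ = 85.1 + j64.8 Ω, |Z₁| = 107 Ω
Branch 2 (−jX_C): Z₂ = −j754 Ω
Parallel: Z = Z₁Z₂/(Z₁+Z₂), |Z| = 116 Ω, ∠Z = 30.3°
I = V/|Z| = 58.5 mA
P = VI cos φ = 6.8 × 0.0585 × cos(30.3°) = 344 mW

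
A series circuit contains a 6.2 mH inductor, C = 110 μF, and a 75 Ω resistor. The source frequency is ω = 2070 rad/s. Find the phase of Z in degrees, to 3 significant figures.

X_L = ωL = 12.8 Ω
X_C = 1/(ωC) = 4.39 Ω
Net reactance X = X_L − X_C = 8.44 Ω
Z = 75.0 + j8.44 Ω
|Z| = √(75.0² + 8.44²) = 75.5 Ω
∠Z = arctan(8.44/75.0) = 6.42°

6.42°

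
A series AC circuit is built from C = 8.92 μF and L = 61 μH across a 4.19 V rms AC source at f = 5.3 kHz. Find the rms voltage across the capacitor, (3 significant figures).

ω = 2πf = 33300 rad/s
X_L = ωL = 2.03 Ω
X_C = 1/(ωC) = 3.37 Ω
Net reactance X = X_L − X_C = -1.34 Ω
Z = − j1.34 Ω
|Z| = √(0² + 1.34²) = 1.34 Ω
I = V/|Z| = 3.14 A
V_C = I·|Z_C| = 3.14 × 3.37 = 10.6 V

10.6 V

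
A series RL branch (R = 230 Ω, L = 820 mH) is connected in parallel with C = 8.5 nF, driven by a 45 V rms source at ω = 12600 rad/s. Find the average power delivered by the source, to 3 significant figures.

4.36 mW

X_L = ωL = 10300 Ω
X_C = 1/(ωC) = 9340 Ω
Branch 1 (R+jX_L): Z₁ = 230 + j10300 Ω, |Z₁| = 10300 Ω
Branch 2 (−jX_C): Z₂ = −j9340 Ω
Parallel: Z = Z₁Z₂/(Z₁+Z₂), |Z| = 94500 Ω, ∠Z = -78.3°
I = V/|Z| = 476 μA
P = VI cos φ = 45 × 0.000476 × cos(-78.3°) = 4.36 mW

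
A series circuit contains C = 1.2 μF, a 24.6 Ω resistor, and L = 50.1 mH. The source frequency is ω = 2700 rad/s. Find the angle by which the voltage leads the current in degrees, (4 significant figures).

-81.92°

X_L = ωL = 135.3 Ω
X_C = 1/(ωC) = 308.6 Ω
Net reactance X = X_L − X_C = -173.4 Ω
Z = 24.60 − j173.4 Ω
|Z| = √(24.60² + 173.4²) = 175.1 Ω
∠Z = arctan(-173.4/24.60) = -81.92°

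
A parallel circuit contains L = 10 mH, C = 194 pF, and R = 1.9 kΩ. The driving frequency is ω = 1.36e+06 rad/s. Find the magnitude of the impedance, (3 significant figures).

1790 Ω

X_L = ωL = 13600 Ω
X_C = 1/(ωC) = 3790 Ω
Parallel: admittances add. Y = 1/R + 1/(jωL) + jωC
Y = (0.000526 + j0.000190) S
|Y| = 0.000560 S → |Z| = 1/|Y| = 1790 Ω, ∠Z = −∠Y = -19.9°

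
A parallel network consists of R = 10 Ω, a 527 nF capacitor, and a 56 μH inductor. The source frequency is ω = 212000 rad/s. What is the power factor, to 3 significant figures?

0.964

X_L = ωL = 11.9 Ω
X_C = 1/(ωC) = 8.95 Ω
Parallel: admittances add. Y = 1/R + 1/(jωL) + jωC
Y = (0.100 + j0.0275) S
|Y| = 0.104 S → |Z| = 1/|Y| = 9.64 Ω, ∠Z = −∠Y = -15.4°
cos φ = cos(-15.4°) = 0.964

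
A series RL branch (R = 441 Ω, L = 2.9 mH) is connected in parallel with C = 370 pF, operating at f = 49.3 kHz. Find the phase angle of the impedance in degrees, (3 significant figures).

ω = 2πf = 309800 rad/s
X_L = ωL = 898 Ω
X_C = 1/(ωC) = 8730 Ω
Branch 1 (R+jX_L): Z₁ = 441 + j898 Ω, |Z₁| = 1000 Ω
Branch 2 (−jX_C): Z₂ = −j8730 Ω
Parallel: Z = Z₁Z₂/(Z₁+Z₂), |Z| = 1110 Ω, ∠Z = 60.6°

60.6°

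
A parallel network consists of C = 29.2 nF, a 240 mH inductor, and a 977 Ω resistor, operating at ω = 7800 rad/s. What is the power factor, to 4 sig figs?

X_L = ωL = 1872 Ω
X_C = 1/(ωC) = 4391 Ω
Parallel: admittances add. Y = 1/R + 1/(jωL) + jωC
Y = (0.001024 − j0.0003064) S
|Y| = 0.001068 S → |Z| = 1/|Y| = 936.0 Ω, ∠Z = −∠Y = 16.67°
cos φ = cos(16.67°) = 0.9580

0.9580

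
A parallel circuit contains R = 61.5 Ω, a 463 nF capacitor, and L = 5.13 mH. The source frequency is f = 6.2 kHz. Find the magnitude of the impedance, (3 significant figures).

48.0 Ω

ω = 2πf = 38960 rad/s
X_L = ωL = 200 Ω
X_C = 1/(ωC) = 55.4 Ω
Parallel: admittances add. Y = 1/R + 1/(jωL) + jωC
Y = (0.0163 + j0.0130) S
|Y| = 0.0208 S → |Z| = 1/|Y| = 48.0 Ω, ∠Z = −∠Y = -38.7°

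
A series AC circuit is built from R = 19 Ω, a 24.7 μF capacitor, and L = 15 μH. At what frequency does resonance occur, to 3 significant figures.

8.27 kHz

ω₀ = 1/√(LC) = 1/√(1.5e-05 × 2.47e-05) = 51950 rad/s
f₀ = ω₀/(2π) = 8.27 kHz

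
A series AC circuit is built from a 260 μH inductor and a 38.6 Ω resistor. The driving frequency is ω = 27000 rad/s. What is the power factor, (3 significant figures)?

0.984

X_L = ωL = 7.02 Ω
Z = 38.6 + j7.02 Ω
|Z| = √(38.6² + 7.02²) = 39.2 Ω
∠Z = arctan(7.02/38.6) = 10.3°
cos φ = cos(10.3°) = 0.984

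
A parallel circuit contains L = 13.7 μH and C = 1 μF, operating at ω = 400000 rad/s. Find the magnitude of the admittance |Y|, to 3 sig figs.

218 mS

X_L = ωL = 5.48 Ω
X_C = 1/(ωC) = 2.50 Ω
Parallel: admittances add. Y = 1/(jωL) + jωC
Y = (0 + j0.218) S
|Y| = 0.218 S → |Z| = 1/|Y| = 4.60 Ω, ∠Z = −∠Y = -90.0°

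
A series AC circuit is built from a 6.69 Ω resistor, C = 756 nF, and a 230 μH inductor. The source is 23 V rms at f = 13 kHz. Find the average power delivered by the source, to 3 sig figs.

ω = 2πf = 81680 rad/s
X_L = ωL = 18.8 Ω
X_C = 1/(ωC) = 16.2 Ω
Net reactance X = X_L − X_C = 2.59 Ω
Z = 6.69 + j2.59 Ω
|Z| = √(6.69² + 2.59²) = 7.17 Ω
∠Z = arctan(2.59/6.69) = 21.2°
I = V/|Z| = 3.21 A
P = VI cos φ = 23 × 3.21 × cos(21.2°) = 68.7 W

68.7 W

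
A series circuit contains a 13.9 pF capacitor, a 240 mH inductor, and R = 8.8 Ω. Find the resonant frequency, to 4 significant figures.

ω₀ = 1/√(LC) = 1/√(0.24 × 1.39e-11) = 547500 rad/s
f₀ = ω₀/(2π) = 87.14 kHz

87.14 kHz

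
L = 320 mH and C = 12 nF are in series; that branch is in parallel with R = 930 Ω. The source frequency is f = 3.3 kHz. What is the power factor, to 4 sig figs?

ω = 2πf = 20730 rad/s
X_L = ωL = 6635 Ω
X_C = 1/(ωC) = 4019 Ω
Branch 1: Z₁ = R = 930.0 Ω
Branch 2 (series LC): Z₂ = j(X_L − X_C) = j2616 Ω
Parallel: Z = Z₁Z₂/(Z₁+Z₂), |Z| = 876.3 Ω, ∠Z = 19.57°
cos φ = cos(19.57°) = 0.9422

0.9422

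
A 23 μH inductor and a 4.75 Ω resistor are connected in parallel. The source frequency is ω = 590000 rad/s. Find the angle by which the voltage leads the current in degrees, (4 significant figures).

X_L = ωL = 13.57 Ω
Parallel: admittances add. Y = 1/R + 1/(jωL)
Y = (0.2105 − j0.07369) S
|Y| = 0.2231 S → |Z| = 1/|Y| = 4.483 Ω, ∠Z = −∠Y = 19.29°

19.29°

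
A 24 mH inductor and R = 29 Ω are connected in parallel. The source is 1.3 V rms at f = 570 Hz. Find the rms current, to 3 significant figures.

47.3 mA

ω = 2πf = 3581 rad/s
X_L = ωL = 86.0 Ω
Parallel: admittances add. Y = 1/R + 1/(jωL)
Y = (0.0345 − j0.0116) S
|Y| = 0.0364 S → |Z| = 1/|Y| = 27.5 Ω, ∠Z = −∠Y = 18.6°
I = V/|Z| = 1.3/27.5 = 47.3 mA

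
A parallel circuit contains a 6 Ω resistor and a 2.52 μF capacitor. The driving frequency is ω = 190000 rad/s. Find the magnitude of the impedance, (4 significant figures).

1.972 Ω

X_C = 1/(ωC) = 2.089 Ω
Parallel: admittances add. Y = 1/R + jωC
Y = (0.1667 + j0.4788) S
|Y| = 0.5070 S → |Z| = 1/|Y| = 1.972 Ω, ∠Z = −∠Y = -70.81°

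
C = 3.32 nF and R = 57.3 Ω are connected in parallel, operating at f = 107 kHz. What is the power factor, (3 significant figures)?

0.992

ω = 2πf = 672300 rad/s
X_C = 1/(ωC) = 448 Ω
Parallel: admittances add. Y = 1/R + jωC
Y = (0.0175 + j0.00223) S
|Y| = 0.0176 S → |Z| = 1/|Y| = 56.8 Ω, ∠Z = −∠Y = -7.29°
cos φ = cos(-7.29°) = 0.992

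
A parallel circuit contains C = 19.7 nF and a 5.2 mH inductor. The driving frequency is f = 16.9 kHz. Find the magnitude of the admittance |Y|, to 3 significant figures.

281 μS

ω = 2πf = 106200 rad/s
X_L = ωL = 552 Ω
X_C = 1/(ωC) = 478 Ω
Parallel: admittances add. Y = 1/(jωL) + jωC
Y = (0 + j0.000281) S
|Y| = 0.000281 S → |Z| = 1/|Y| = 3560 Ω, ∠Z = −∠Y = -90.0°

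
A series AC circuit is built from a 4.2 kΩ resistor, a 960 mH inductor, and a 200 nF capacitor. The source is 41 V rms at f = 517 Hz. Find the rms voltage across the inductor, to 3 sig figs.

28.5 V

ω = 2πf = 3248 rad/s
X_L = ωL = 3120 Ω
X_C = 1/(ωC) = 1540 Ω
Net reactance X = X_L − X_C = 1580 Ω
Z = 4200 + j1580 Ω
|Z| = √(4200² + 1580²) = 4490 Ω
I = V/|Z| = 9.14 mA
V_L = I·|Z_L| = 0.00914 × 3120 = 28.5 V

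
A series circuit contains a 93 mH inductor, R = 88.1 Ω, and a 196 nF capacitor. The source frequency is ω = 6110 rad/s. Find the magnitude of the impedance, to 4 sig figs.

281.0 Ω

X_L = ωL = 568.2 Ω
X_C = 1/(ωC) = 835.0 Ω
Net reactance X = X_L − X_C = -266.8 Ω
Z = 88.10 − j266.8 Ω
|Z| = √(88.10² + 266.8²) = 281.0 Ω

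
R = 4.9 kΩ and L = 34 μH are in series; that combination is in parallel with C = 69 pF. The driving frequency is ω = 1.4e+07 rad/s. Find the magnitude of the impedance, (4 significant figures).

X_L = ωL = 476.0 Ω
X_C = 1/(ωC) = 1035 Ω
Branch 1 (R+jX_L): Z₁ = 4900 + j476.0 Ω, |Z₁| = 4923 Ω
Branch 2 (−jX_C): Z₂ = −j1035 Ω
Parallel: Z = Z₁Z₂/(Z₁+Z₂), |Z| = 1033 Ω, ∠Z = -77.94°

1033 Ω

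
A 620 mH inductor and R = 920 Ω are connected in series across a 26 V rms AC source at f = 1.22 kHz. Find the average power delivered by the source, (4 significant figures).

26.54 mW

ω = 2πf = 7665 rad/s
X_L = ωL = 4753 Ω
Z = 920.0 + j4753 Ω
|Z| = √(920.0² + 4753²) = 4841 Ω
∠Z = arctan(4753/920.0) = 79.04°
I = V/|Z| = 5.371 mA
P = VI cos φ = 26 × 0.005371 × cos(79.04°) = 26.54 mW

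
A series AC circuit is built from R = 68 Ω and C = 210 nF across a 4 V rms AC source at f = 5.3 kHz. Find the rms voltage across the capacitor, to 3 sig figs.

3.61 V

ω = 2πf = 33300 rad/s
X_C = 1/(ωC) = 143 Ω
Z = 68.0 − j143 Ω
|Z| = √(68.0² + 143²) = 158 Ω
I = V/|Z| = 25.3 mA
V_C = I·|Z_C| = 0.0253 × 143 = 3.61 V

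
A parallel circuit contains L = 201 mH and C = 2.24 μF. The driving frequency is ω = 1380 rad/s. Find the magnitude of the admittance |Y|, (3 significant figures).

X_L = ωL = 277 Ω
X_C = 1/(ωC) = 323 Ω
Parallel: admittances add. Y = 1/(jωL) + jωC
Y = (0 − j0.000514) S
|Y| = 0.000514 S → |Z| = 1/|Y| = 1950 Ω, ∠Z = −∠Y = 90.0°

514 μS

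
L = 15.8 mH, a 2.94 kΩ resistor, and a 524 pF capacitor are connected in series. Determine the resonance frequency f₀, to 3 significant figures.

ω₀ = 1/√(LC) = 1/√(0.0158 × 5.24e-10) = 347500 rad/s
f₀ = ω₀/(2π) = 55.3 kHz

55.3 kHz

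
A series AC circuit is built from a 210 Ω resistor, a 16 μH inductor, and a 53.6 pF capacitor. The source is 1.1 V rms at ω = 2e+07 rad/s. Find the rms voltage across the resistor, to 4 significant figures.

X_L = ωL = 320.0 Ω
X_C = 1/(ωC) = 932.8 Ω
Net reactance X = X_L − X_C = -612.8 Ω
Z = 210.0 − j612.8 Ω
|Z| = √(210.0² + 612.8²) = 647.8 Ω
I = V/|Z| = 1.698 mA
V_R = I·|Z_R| = 0.001698 × 210.0 = 0.3566 V

0.3566 V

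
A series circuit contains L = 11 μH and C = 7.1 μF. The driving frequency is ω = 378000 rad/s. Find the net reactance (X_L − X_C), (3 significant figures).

3.79 Ω

X_L = ωL = 4.16 Ω
X_C = 1/(ωC) = 0.373 Ω
X = 4.16 − 0.373 = 3.79 Ω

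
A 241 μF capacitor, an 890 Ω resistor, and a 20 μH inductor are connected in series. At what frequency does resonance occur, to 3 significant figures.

2.29 kHz

ω₀ = 1/√(LC) = 1/√(2e-05 × 0.000241) = 14400 rad/s
f₀ = ω₀/(2π) = 2.29 kHz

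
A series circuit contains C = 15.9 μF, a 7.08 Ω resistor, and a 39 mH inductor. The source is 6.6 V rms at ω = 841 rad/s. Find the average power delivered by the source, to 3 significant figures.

X_L = ωL = 32.8 Ω
X_C = 1/(ωC) = 74.8 Ω
Net reactance X = X_L − X_C = -42.0 Ω
Z = 7.08 − j42.0 Ω
|Z| = √(7.08² + 42.0²) = 42.6 Ω
∠Z = arctan(-42.0/7.08) = -80.4°
I = V/|Z| = 155 mA
P = VI cos φ = 6.6 × 0.155 × cos(-80.4°) = 170 mW

170 mW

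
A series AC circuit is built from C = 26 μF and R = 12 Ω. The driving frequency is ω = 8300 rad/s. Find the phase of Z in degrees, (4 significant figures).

-21.11°

X_C = 1/(ωC) = 4.634 Ω
Z = 12.00 − j4.634 Ω
|Z| = √(12.00² + 4.634²) = 12.86 Ω
∠Z = arctan(-4.634/12.00) = -21.11°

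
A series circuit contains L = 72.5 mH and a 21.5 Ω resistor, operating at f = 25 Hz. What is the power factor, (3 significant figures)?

ω = 2πf = 157.1 rad/s
X_L = ωL = 11.4 Ω
Z = 21.5 + j11.4 Ω
|Z| = √(21.5² + 11.4²) = 24.3 Ω
∠Z = arctan(11.4/21.5) = 27.9°
cos φ = cos(27.9°) = 0.884

0.884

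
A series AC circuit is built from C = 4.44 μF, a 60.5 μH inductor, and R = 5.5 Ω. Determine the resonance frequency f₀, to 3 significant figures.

9.71 kHz

ω₀ = 1/√(LC) = 1/√(6.05e-05 × 4.44e-06) = 61010 rad/s
f₀ = ω₀/(2π) = 9.71 kHz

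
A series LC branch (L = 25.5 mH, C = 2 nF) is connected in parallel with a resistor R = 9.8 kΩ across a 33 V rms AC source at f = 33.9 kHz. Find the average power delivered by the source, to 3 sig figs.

ω = 2πf = 213000 rad/s
X_L = ωL = 5430 Ω
X_C = 1/(ωC) = 2350 Ω
Branch 1: Z₁ = R = 9800 Ω
Branch 2 (series LC): Z₂ = j(X_L − X_C) = j3080 Ω
Parallel: Z = Z₁Z₂/(Z₁+Z₂), |Z| = 2940 Ω, ∠Z = 72.5°
I = V/|Z| = 11.2 mA
P = VI cos φ = 33 × 0.0112 × cos(72.5°) = 111 mW

111 mW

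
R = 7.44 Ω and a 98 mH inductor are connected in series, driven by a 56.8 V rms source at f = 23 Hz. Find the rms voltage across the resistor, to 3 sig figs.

ω = 2πf = 144.5 rad/s
X_L = ωL = 14.2 Ω
Z = 7.44 + j14.2 Ω
|Z| = √(7.44² + 14.2²) = 16.0 Ω
I = V/|Z| = 3.55 A
V_R = I·|Z_R| = 3.55 × 7.44 = 26.4 V

26.4 V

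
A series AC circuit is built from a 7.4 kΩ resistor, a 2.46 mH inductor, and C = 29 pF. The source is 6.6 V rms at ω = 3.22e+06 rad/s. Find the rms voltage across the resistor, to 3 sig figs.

X_L = ωL = 7920 Ω
X_C = 1/(ωC) = 10700 Ω
Net reactance X = X_L − X_C = -2790 Ω
Z = 7400 − j2790 Ω
|Z| = √(7400² + 2790²) = 7910 Ω
I = V/|Z| = 835 μA
V_R = I·|Z_R| = 0.000835 × 7400 = 6.18 V

6.18 V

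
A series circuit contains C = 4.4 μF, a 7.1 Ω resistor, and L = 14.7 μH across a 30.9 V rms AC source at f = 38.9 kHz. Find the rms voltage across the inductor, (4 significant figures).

14.64 V

ω = 2πf = 244400 rad/s
X_L = ωL = 3.593 Ω
X_C = 1/(ωC) = 0.9299 Ω
Net reactance X = X_L − X_C = 2.663 Ω
Z = 7.100 + j2.663 Ω
|Z| = √(7.100² + 2.663²) = 7.583 Ω
I = V/|Z| = 4.075 A
V_L = I·|Z_L| = 4.075 × 3.593 = 14.64 V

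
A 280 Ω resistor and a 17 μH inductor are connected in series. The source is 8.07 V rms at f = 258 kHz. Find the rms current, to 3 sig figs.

28.7 mA

ω = 2πf = 1.621e+06 rad/s
X_L = ωL = 27.6 Ω
Z = 280 + j27.6 Ω
|Z| = √(280² + 27.6²) = 281 Ω
I = V/|Z| = 8.07/281 = 28.7 mA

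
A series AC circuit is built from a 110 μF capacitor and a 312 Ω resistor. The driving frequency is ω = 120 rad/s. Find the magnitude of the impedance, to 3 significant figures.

X_C = 1/(ωC) = 75.8 Ω
Z = 312 − j75.8 Ω
|Z| = √(312² + 75.8²) = 321 Ω

321 Ω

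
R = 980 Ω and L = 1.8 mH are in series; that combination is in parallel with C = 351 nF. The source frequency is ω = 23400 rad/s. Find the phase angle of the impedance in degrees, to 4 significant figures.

-82.89°

X_L = ωL = 42.12 Ω
X_C = 1/(ωC) = 121.8 Ω
Branch 1 (R+jX_L): Z₁ = 980.0 + j42.12 Ω, |Z₁| = 980.9 Ω
Branch 2 (−jX_C): Z₂ = −j121.8 Ω
Parallel: Z = Z₁Z₂/(Z₁+Z₂), |Z| = 121.5 Ω, ∠Z = -82.89°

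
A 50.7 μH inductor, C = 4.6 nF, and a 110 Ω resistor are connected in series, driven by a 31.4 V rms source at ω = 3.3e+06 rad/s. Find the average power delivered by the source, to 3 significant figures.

X_L = ωL = 167 Ω
X_C = 1/(ωC) = 65.9 Ω
Net reactance X = X_L − X_C = 101 Ω
Z = 110 + j101 Ω
|Z| = √(110² + 101²) = 150 Ω
∠Z = arctan(101/110) = 42.7°
I = V/|Z| = 210 mA
P = VI cos φ = 31.4 × 0.210 × cos(42.7°) = 4.84 W

4.84 W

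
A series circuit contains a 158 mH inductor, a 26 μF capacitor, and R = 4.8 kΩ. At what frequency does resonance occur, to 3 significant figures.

ω₀ = 1/√(LC) = 1/√(0.158 × 2.6e-05) = 493.4 rad/s
f₀ = ω₀/(2π) = 78.5 Hz

78.5 Hz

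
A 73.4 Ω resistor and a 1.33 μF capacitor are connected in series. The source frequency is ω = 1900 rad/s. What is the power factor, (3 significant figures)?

0.182

X_C = 1/(ωC) = 396 Ω
Z = 73.4 − j396 Ω
|Z| = √(73.4² + 396²) = 402 Ω
∠Z = arctan(-396/73.4) = -79.5°
cos φ = cos(-79.5°) = 0.182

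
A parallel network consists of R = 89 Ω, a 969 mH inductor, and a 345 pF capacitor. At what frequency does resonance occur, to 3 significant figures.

ω₀ = 1/√(LC) = 1/√(0.969 × 3.45e-10) = 54690 rad/s
f₀ = ω₀/(2π) = 8.70 kHz

8.70 kHz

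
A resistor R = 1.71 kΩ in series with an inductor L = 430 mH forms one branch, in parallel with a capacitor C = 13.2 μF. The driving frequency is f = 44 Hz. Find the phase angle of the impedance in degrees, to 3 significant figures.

ω = 2πf = 276.5 rad/s
X_L = ωL = 119 Ω
X_C = 1/(ωC) = 274 Ω
Branch 1 (R+jX_L): Z₁ = 1710 + j119 Ω, |Z₁| = 1710 Ω
Branch 2 (−jX_C): Z₂ = −j274 Ω
Parallel: Z = Z₁Z₂/(Z₁+Z₂), |Z| = 274 Ω, ∠Z = -80.8°

-80.8°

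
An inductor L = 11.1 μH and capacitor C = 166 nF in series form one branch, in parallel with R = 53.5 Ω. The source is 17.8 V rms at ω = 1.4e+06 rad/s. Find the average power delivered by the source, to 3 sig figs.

5.92 W

X_L = ωL = 15.5 Ω
X_C = 1/(ωC) = 4.30 Ω
Branch 1: Z₁ = R = 53.5 Ω
Branch 2 (series LC): Z₂ = j(X_L − X_C) = j11.2 Ω
Parallel: Z = Z₁Z₂/(Z₁+Z₂), |Z| = 11.0 Ω, ∠Z = 78.1°
I = V/|Z| = 1.62 A
P = VI cos φ = 17.8 × 1.62 × cos(78.1°) = 5.92 W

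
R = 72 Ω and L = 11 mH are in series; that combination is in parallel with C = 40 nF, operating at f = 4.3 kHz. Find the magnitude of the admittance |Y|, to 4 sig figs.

2.234 mS

ω = 2πf = 27020 rad/s
X_L = ωL = 297.2 Ω
X_C = 1/(ωC) = 925.3 Ω
Branch 1 (R+jX_L): Z₁ = 72.00 + j297.2 Ω, |Z₁| = 305.8 Ω
Branch 2 (−jX_C): Z₂ = −j925.3 Ω
Parallel: Z = Z₁Z₂/(Z₁+Z₂), |Z| = 447.5 Ω, ∠Z = 69.84°
|Y| = 1/|Z| = 2.234 mS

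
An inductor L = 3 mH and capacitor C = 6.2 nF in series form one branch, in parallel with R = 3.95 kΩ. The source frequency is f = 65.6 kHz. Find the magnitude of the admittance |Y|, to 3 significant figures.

ω = 2πf = 412200 rad/s
X_L = ωL = 1240 Ω
X_C = 1/(ωC) = 391 Ω
Branch 1: Z₁ = R = 3950 Ω
Branch 2 (series LC): Z₂ = j(X_L − X_C) = j845 Ω
Parallel: Z = Z₁Z₂/(Z₁+Z₂), |Z| = 827 Ω, ∠Z = 77.9°
|Y| = 1/|Z| = 1.21 mS

1.21 mS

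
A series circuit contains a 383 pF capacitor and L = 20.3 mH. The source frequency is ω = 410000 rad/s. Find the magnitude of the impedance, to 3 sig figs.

1950 Ω

X_L = ωL = 8320 Ω
X_C = 1/(ωC) = 6370 Ω
Net reactance X = X_L − X_C = 1950 Ω
Z = j1950 Ω
|Z| = √(0² + 1950²) = 1950 Ω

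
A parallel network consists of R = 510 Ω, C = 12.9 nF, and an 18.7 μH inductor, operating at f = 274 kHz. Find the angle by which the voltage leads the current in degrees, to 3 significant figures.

ω = 2πf = 1.722e+06 rad/s
X_L = ωL = 32.2 Ω
X_C = 1/(ωC) = 45.0 Ω
Parallel: admittances add. Y = 1/R + 1/(jωL) + jωC
Y = (0.00196 − j0.00885) S
|Y| = 0.00907 S → |Z| = 1/|Y| = 110 Ω, ∠Z = −∠Y = 77.5°

77.5°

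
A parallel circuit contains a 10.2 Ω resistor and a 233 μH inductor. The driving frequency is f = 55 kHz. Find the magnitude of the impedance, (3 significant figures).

10.1 Ω

ω = 2πf = 345600 rad/s
X_L = ωL = 80.5 Ω
Parallel: admittances add. Y = 1/R + 1/(jωL)
Y = (0.0980 − j0.0124) S
|Y| = 0.0988 S → |Z| = 1/|Y| = 10.1 Ω, ∠Z = −∠Y = 7.22°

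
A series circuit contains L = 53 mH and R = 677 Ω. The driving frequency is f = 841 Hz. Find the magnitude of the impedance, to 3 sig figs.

733 Ω

ω = 2πf = 5284 rad/s
X_L = ωL = 280 Ω
Z = 677 + j280 Ω
|Z| = √(677² + 280²) = 733 Ω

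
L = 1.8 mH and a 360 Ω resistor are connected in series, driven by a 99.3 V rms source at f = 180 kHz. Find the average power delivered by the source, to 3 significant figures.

831 mW

ω = 2πf = 1.131e+06 rad/s
X_L = ωL = 2040 Ω
Z = 360 + j2040 Ω
|Z| = √(360² + 2040²) = 2070 Ω
∠Z = arctan(2040/360) = 80.0°
I = V/|Z| = 48.0 mA
P = VI cos φ = 99.3 × 0.0480 × cos(80.0°) = 831 mW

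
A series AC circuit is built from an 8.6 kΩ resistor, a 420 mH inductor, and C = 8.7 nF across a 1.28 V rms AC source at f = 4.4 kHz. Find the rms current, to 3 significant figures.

112 μA

ω = 2πf = 27650 rad/s
X_L = ωL = 11600 Ω
X_C = 1/(ωC) = 4160 Ω
Net reactance X = X_L − X_C = 7450 Ω
Z = 8600 + j7450 Ω
|Z| = √(8600² + 7450²) = 11400 Ω
I = V/|Z| = 1.28/11400 = 112 μA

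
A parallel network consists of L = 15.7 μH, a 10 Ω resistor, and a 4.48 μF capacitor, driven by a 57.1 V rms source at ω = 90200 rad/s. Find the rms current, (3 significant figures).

X_L = ωL = 1.42 Ω
X_C = 1/(ωC) = 2.47 Ω
Parallel: admittances add. Y = 1/R + 1/(jωL) + jωC
Y = (0.100 − j0.302) S
|Y| = 0.318 S → |Z| = 1/|Y| = 3.14 Ω, ∠Z = −∠Y = 71.7°
I = V/|Z| = 57.1/3.14 = 18.2 A

18.2 A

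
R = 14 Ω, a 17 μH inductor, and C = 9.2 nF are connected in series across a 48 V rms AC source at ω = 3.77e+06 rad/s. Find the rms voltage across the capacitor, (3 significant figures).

X_L = ωL = 64.1 Ω
X_C = 1/(ωC) = 28.8 Ω
Net reactance X = X_L − X_C = 35.3 Ω
Z = 14.0 + j35.3 Ω
|Z| = √(14.0² + 35.3²) = 37.9 Ω
I = V/|Z| = 1.27 A
V_C = I·|Z_C| = 1.27 × 28.8 = 36.5 V

36.5 V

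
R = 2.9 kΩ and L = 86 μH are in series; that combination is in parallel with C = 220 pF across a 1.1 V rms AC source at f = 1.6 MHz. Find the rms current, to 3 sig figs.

ω = 2πf = 1.005e+07 rad/s
X_L = ωL = 865 Ω
X_C = 1/(ωC) = 452 Ω
Branch 1 (R+jX_L): Z₁ = 2900 + j865 Ω, |Z₁| = 3030 Ω
Branch 2 (−jX_C): Z₂ = −j452 Ω
Parallel: Z = Z₁Z₂/(Z₁+Z₂), |Z| = 467 Ω, ∠Z = -81.5°
I = V/|Z| = 1.1/467 = 2.35 mA

2.35 mA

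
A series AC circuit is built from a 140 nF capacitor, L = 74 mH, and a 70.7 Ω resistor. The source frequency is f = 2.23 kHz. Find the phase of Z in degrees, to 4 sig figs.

ω = 2πf = 14010 rad/s
X_L = ωL = 1037 Ω
X_C = 1/(ωC) = 509.8 Ω
Net reactance X = X_L − X_C = 527.1 Ω
Z = 70.70 + j527.1 Ω
|Z| = √(70.70² + 527.1²) = 531.8 Ω
∠Z = arctan(527.1/70.70) = 82.36°

82.36°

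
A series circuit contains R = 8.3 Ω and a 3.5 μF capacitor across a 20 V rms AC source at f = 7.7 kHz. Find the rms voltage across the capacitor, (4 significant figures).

11.59 V

ω = 2πf = 48380 rad/s
X_C = 1/(ωC) = 5.906 Ω
Z = 8.300 − j5.906 Ω
|Z| = √(8.300² + 5.906²) = 10.19 Ω
I = V/|Z| = 1.963 A
V_C = I·|Z_C| = 1.963 × 5.906 = 11.59 V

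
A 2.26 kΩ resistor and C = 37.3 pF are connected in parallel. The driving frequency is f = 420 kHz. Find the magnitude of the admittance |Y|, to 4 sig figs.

ω = 2πf = 2.639e+06 rad/s
X_C = 1/(ωC) = 10160 Ω
Parallel: admittances add. Y = 1/R + jωC
Y = (0.0004425 + j9.843e-05) S
|Y| = 0.0004533 S → |Z| = 1/|Y| = 2206 Ω, ∠Z = −∠Y = -12.54°

453.3 μS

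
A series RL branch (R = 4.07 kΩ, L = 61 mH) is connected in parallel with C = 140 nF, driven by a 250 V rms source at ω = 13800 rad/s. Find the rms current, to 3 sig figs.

474 mA

X_L = ωL = 842 Ω
X_C = 1/(ωC) = 518 Ω
Branch 1 (R+jX_L): Z₁ = 4070 + j842 Ω, |Z₁| = 4160 Ω
Branch 2 (−jX_C): Z₂ = −j518 Ω
Parallel: Z = Z₁Z₂/(Z₁+Z₂), |Z| = 527 Ω, ∠Z = -82.9°
I = V/|Z| = 250/527 = 474 mA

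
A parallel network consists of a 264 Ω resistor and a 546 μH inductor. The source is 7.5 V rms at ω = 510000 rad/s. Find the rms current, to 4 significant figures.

X_L = ωL = 278.5 Ω
Parallel: admittances add. Y = 1/R + 1/(jωL)
Y = (0.003788 − j0.003591) S
|Y| = 0.005220 S → |Z| = 1/|Y| = 191.6 Ω, ∠Z = −∠Y = 43.47°
I = V/|Z| = 7.5/191.6 = 39.15 mA

39.15 mA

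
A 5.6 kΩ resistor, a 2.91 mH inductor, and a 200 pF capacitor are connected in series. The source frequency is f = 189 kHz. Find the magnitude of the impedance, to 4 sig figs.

5651 Ω

ω = 2πf = 1.188e+06 rad/s
X_L = ωL = 3456 Ω
X_C = 1/(ωC) = 4210 Ω
Net reactance X = X_L − X_C = -754.8 Ω
Z = 5600 − j754.8 Ω
|Z| = √(5600² + 754.8²) = 5651 Ω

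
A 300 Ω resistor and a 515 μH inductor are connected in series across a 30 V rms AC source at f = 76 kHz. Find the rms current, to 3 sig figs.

ω = 2πf = 477500 rad/s
X_L = ωL = 246 Ω
Z = 300 + j246 Ω
|Z| = √(300² + 246²) = 388 Ω
I = V/|Z| = 30/388 = 77.3 mA

77.3 mA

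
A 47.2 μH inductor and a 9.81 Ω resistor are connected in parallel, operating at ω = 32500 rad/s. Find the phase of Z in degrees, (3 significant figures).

X_L = ωL = 1.53 Ω
Parallel: admittances add. Y = 1/R + 1/(jωL)
Y = (0.102 − j0.652) S
|Y| = 0.660 S → |Z| = 1/|Y| = 1.52 Ω, ∠Z = −∠Y = 81.1°

81.1°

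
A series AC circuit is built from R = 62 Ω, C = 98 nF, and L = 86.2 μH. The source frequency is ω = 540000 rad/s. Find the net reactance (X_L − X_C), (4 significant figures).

X_L = ωL = 46.55 Ω
X_C = 1/(ωC) = 18.90 Ω
X = 46.55 − 18.90 = 27.65 Ω

27.65 Ω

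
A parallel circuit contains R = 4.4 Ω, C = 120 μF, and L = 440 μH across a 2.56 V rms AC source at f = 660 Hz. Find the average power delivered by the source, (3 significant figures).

ω = 2πf = 4147 rad/s
X_L = ωL = 1.82 Ω
X_C = 1/(ωC) = 2.01 Ω
Parallel: admittances add. Y = 1/R + 1/(jωL) + jωC
Y = (0.227 − j0.0504) S
|Y| = 0.233 S → |Z| = 1/|Y| = 4.30 Ω, ∠Z = −∠Y = 12.5°
I = V/|Z| = 596 mA
P = VI cos φ = 2.56 × 0.596 × cos(12.5°) = 1.49 W

1.49 W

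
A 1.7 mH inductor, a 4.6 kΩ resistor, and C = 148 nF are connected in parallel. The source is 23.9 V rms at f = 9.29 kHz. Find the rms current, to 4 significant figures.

ω = 2πf = 58370 rad/s
X_L = ωL = 99.23 Ω
X_C = 1/(ωC) = 115.8 Ω
Parallel: admittances add. Y = 1/R + 1/(jωL) + jωC
Y = (0.0002174 − j0.001439) S
|Y| = 0.001455 S → |Z| = 1/|Y| = 687.3 Ω, ∠Z = −∠Y = 81.41°
I = V/|Z| = 23.9/687.3 = 34.77 mA

34.77 mA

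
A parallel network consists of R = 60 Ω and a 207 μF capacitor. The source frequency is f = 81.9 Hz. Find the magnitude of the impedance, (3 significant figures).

9.28 Ω

ω = 2πf = 514.6 rad/s
X_C = 1/(ωC) = 9.39 Ω
Parallel: admittances add. Y = 1/R + jωC
Y = (0.0167 + j0.107) S
|Y| = 0.108 S → |Z| = 1/|Y| = 9.28 Ω, ∠Z = −∠Y = -81.1°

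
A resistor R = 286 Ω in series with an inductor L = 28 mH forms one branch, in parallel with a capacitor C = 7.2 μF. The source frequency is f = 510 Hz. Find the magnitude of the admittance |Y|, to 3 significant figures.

ω = 2πf = 3204 rad/s
X_L = ωL = 89.7 Ω
X_C = 1/(ωC) = 43.3 Ω
Branch 1 (R+jX_L): Z₁ = 286 + j89.7 Ω, |Z₁| = 300 Ω
Branch 2 (−jX_C): Z₂ = −j43.3 Ω
Parallel: Z = Z₁Z₂/(Z₁+Z₂), |Z| = 44.8 Ω, ∠Z = -81.8°
|Y| = 1/|Z| = 22.3 mS

22.3 mS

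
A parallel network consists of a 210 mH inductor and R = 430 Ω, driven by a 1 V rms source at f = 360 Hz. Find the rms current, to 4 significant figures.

3.137 mA

ω = 2πf = 2262 rad/s
X_L = ωL = 475.0 Ω
Parallel: admittances add. Y = 1/R + 1/(jωL)
Y = (0.002326 − j0.002105) S
|Y| = 0.003137 S → |Z| = 1/|Y| = 318.8 Ω, ∠Z = −∠Y = 42.15°
I = V/|Z| = 1/318.8 = 3.137 mA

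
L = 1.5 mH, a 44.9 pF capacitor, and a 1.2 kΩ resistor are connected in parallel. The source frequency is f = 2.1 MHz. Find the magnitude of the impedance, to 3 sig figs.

ω = 2πf = 1.319e+07 rad/s
X_L = ωL = 19800 Ω
X_C = 1/(ωC) = 1690 Ω
Parallel: admittances add. Y = 1/R + 1/(jωL) + jωC
Y = (0.000833 + j0.000542) S
|Y| = 0.000994 S → |Z| = 1/|Y| = 1010 Ω, ∠Z = −∠Y = -33.0°

1010 Ω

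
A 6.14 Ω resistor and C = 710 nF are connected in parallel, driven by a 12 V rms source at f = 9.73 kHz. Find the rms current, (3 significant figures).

ω = 2πf = 61140 rad/s
X_C = 1/(ωC) = 23.0 Ω
Parallel: admittances add. Y = 1/R + jωC
Y = (0.163 + j0.0434) S
|Y| = 0.169 S → |Z| = 1/|Y| = 5.93 Ω, ∠Z = −∠Y = -14.9°
I = V/|Z| = 12/5.93 = 2.02 A

2.02 A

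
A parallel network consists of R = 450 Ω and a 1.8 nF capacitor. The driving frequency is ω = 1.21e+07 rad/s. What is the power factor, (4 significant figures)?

0.1015

X_C = 1/(ωC) = 45.91 Ω
Parallel: admittances add. Y = 1/R + jωC
Y = (0.002222 + j0.02178) S
|Y| = 0.02189 S → |Z| = 1/|Y| = 45.68 Ω, ∠Z = −∠Y = -84.17°
cos φ = cos(-84.17°) = 0.1015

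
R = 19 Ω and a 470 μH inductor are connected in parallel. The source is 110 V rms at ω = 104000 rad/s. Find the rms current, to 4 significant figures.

X_L = ωL = 48.88 Ω
Parallel: admittances add. Y = 1/R + 1/(jωL)
Y = (0.05263 − j0.02046) S
|Y| = 0.05647 S → |Z| = 1/|Y| = 17.71 Ω, ∠Z = −∠Y = 21.24°
I = V/|Z| = 110/17.71 = 6.211 A

6.211 A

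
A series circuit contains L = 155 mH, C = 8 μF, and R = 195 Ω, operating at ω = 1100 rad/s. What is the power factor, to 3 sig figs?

X_L = ωL = 170 Ω
X_C = 1/(ωC) = 114 Ω
Net reactance X = X_L − X_C = 56.9 Ω
Z = 195 + j56.9 Ω
|Z| = √(195² + 56.9²) = 203 Ω
∠Z = arctan(56.9/195) = 16.3°
cos φ = cos(16.3°) = 0.960

0.960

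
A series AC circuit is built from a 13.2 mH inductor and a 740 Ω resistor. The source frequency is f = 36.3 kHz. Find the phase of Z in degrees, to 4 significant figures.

76.19°

ω = 2πf = 228100 rad/s
X_L = ωL = 3011 Ω
Z = 740.0 + j3011 Ω
|Z| = √(740.0² + 3011²) = 3100 Ω
∠Z = arctan(3011/740.0) = 76.19°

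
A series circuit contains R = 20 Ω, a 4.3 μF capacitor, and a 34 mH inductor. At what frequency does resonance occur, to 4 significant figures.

ω₀ = 1/√(LC) = 1/√(0.034 × 4.3e-06) = 2615 rad/s
f₀ = ω₀/(2π) = 416.2 Hz

416.2 Hz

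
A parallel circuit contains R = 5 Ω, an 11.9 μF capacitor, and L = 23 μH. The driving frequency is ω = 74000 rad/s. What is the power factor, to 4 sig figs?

X_L = ωL = 1.702 Ω
X_C = 1/(ωC) = 1.136 Ω
Parallel: admittances add. Y = 1/R + 1/(jωL) + jωC
Y = (0.2000 + j0.2931) S
|Y| = 0.3548 S → |Z| = 1/|Y| = 2.819 Ω, ∠Z = −∠Y = -55.69°
cos φ = cos(-55.69°) = 0.5637

0.5637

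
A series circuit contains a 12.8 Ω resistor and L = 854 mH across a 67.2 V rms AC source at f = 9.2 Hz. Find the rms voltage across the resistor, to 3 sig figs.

16.9 V

ω = 2πf = 57.81 rad/s
X_L = ωL = 49.4 Ω
Z = 12.8 + j49.4 Ω
|Z| = √(12.8² + 49.4²) = 51.0 Ω
I = V/|Z| = 1.32 A
V_R = I·|Z_R| = 1.32 × 12.8 = 16.9 V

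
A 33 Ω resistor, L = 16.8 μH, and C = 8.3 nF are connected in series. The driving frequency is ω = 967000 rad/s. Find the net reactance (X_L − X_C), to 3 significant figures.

-108 Ω

X_L = ωL = 16.2 Ω
X_C = 1/(ωC) = 125 Ω
X = 16.2 − 125 = -108 Ω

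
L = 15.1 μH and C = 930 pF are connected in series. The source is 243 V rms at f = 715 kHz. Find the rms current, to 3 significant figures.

1.42 A

ω = 2πf = 4.492e+06 rad/s
X_L = ωL = 67.8 Ω
X_C = 1/(ωC) = 239 Ω
Net reactance X = X_L − X_C = -172 Ω
Z = − j172 Ω
|Z| = √(0² + 172²) = 172 Ω
I = V/|Z| = 243/172 = 1.42 A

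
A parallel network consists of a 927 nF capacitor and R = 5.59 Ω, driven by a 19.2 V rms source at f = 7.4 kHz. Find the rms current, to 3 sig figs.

ω = 2πf = 46500 rad/s
X_C = 1/(ωC) = 23.2 Ω
Parallel: admittances add. Y = 1/R + jωC
Y = (0.179 + j0.0431) S
|Y| = 0.184 S → |Z| = 1/|Y| = 5.43 Ω, ∠Z = −∠Y = -13.5°
I = V/|Z| = 19.2/5.43 = 3.53 A

3.53 A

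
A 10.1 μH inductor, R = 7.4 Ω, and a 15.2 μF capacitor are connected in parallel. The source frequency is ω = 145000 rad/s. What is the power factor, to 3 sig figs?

X_L = ωL = 1.46 Ω
X_C = 1/(ωC) = 0.454 Ω
Parallel: admittances add. Y = 1/R + 1/(jωL) + jωC
Y = (0.135 + j1.52) S
|Y| = 1.53 S → |Z| = 1/|Y| = 0.655 Ω, ∠Z = −∠Y = -84.9°
cos φ = cos(-84.9°) = 0.0885

0.0885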